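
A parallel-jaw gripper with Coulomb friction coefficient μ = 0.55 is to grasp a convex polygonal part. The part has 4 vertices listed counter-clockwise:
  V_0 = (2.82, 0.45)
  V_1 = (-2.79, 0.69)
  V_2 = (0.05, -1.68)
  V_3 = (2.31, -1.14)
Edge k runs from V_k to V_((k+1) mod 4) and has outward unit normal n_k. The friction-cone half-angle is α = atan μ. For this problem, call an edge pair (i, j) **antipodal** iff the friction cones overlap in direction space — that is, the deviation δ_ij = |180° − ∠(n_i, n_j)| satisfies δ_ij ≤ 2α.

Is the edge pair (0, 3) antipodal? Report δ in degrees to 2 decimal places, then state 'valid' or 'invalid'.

α = atan 0.55 = 28.81°;  2α = 57.62°
edge 0: e_0 = (-5.61, +0.24);  n_0 = (+0.0427, +0.9991)
edge 3: e_3 = (+0.51, +1.59);  n_3 = (+0.9522, -0.3054)
∠(n_0, n_3) = 105.33°
δ = |180° − 105.33°| = 74.67°
74.67° > 2α = 57.62°  →  invalid

δ = 74.67°, invalid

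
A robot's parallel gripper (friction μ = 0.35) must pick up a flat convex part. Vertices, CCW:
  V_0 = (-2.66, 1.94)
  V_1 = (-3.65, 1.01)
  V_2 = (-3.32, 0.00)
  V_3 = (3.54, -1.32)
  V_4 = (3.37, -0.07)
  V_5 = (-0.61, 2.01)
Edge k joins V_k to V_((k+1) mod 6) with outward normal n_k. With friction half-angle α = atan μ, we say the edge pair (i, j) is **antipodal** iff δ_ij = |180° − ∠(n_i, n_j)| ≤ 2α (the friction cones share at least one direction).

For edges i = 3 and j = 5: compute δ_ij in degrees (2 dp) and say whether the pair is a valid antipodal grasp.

δ = 95.79°, invalid

α = atan 0.35 = 19.29°;  2α = 38.58°
edge 3: e_3 = (-0.17, +1.25);  n_3 = (+0.9909, +0.1348)
edge 5: e_5 = (-2.05, -0.07);  n_5 = (-0.0341, +0.9994)
∠(n_3, n_5) = 84.21°
δ = |180° − 84.21°| = 95.79°
95.79° > 2α = 38.58°  →  invalid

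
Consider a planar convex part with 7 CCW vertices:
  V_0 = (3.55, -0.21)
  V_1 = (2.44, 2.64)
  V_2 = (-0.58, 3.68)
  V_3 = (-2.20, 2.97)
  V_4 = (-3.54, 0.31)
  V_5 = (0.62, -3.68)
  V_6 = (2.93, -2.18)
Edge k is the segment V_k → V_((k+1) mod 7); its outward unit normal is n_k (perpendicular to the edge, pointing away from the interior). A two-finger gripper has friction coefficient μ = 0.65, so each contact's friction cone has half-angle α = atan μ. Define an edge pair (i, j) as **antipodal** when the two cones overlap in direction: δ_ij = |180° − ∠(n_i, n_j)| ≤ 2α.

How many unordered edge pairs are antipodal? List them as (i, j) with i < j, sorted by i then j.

α = atan 0.65 = 33.02°;  2α = 66.05°
n_0 = (+0.9318, +0.3629)
n_1 = (+0.3256, +0.9455)
n_2 = (-0.4014, +0.9159)
n_3 = (-0.8931, +0.4499)
n_4 = (-0.6922, -0.7217)
n_5 = (+0.5446, -0.8387)
n_6 = (+0.9539, -0.3002)
  (0,1): δ = 130.28°  ·
  (0,2): δ = 87.61°  ·
  (0,3): δ = 48.02°  ✓
  (0,4): δ = 24.92°  ✓
  (0,5): δ = 101.72°  ·
  (0,6): δ = 141.25°  ·
  (1,2): δ = 137.33°  ·
  (1,3): δ = 97.73°  ·
  (1,4): δ = 24.80°  ✓
  (1,5): δ = 52.00°  ✓
  (1,6): δ = 91.53°  ·
  (2,3): δ = 140.40°  ·
  (2,4): δ = 67.47°  ·
  (2,5): δ = 9.33°  ✓
  (2,6): δ = 48.86°  ✓
  (3,4): δ = 107.07°  ·
  (3,5): δ = 30.27°  ✓
  (3,6): δ = 9.27°  ✓
  (4,5): δ = 103.20°  ·
  (4,6): δ = 63.66°  ✓
  (5,6): δ = 140.47°  ·
antipodal pairs: 9

count = 9; pairs: (0,3), (0,4), (1,4), (1,5), (2,5), (2,6), (3,5), (3,6), (4,6)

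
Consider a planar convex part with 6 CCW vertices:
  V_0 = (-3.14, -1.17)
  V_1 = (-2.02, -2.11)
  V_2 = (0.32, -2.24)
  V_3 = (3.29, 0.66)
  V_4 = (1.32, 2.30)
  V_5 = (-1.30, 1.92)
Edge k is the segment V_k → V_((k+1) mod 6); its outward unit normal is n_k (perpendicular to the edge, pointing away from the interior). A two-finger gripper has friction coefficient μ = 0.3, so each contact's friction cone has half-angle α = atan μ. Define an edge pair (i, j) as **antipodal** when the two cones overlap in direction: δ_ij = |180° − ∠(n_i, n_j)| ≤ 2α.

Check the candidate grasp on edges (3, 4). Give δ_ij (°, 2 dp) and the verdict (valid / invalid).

α = atan 0.3 = 16.70°;  2α = 33.40°
edge 3: e_3 = (-1.97, +1.64);  n_3 = (+0.6398, +0.7685)
edge 4: e_4 = (-2.62, -0.38);  n_4 = (-0.1435, +0.9896)
∠(n_3, n_4) = 48.03°
δ = |180° − 48.03°| = 131.97°
131.97° > 2α = 33.40°  →  invalid

δ = 131.97°, invalid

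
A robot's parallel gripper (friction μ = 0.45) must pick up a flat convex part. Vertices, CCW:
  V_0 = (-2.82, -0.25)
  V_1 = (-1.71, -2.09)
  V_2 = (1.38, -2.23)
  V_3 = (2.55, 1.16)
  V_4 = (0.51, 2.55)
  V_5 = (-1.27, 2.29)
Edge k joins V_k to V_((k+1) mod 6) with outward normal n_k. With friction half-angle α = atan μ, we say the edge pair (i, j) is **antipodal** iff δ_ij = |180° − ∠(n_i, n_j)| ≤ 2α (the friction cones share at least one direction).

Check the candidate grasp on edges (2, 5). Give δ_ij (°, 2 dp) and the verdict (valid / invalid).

δ = 12.35°, valid

α = atan 0.45 = 24.23°;  2α = 48.46°
edge 2: e_2 = (+1.17, +3.39);  n_2 = (+0.9453, -0.3262)
edge 5: e_5 = (-1.55, -2.54);  n_5 = (-0.8536, +0.5209)
∠(n_2, n_5) = 167.65°
δ = |180° − 167.65°| = 12.35°
12.35° ≤ 2α = 48.46°  →  valid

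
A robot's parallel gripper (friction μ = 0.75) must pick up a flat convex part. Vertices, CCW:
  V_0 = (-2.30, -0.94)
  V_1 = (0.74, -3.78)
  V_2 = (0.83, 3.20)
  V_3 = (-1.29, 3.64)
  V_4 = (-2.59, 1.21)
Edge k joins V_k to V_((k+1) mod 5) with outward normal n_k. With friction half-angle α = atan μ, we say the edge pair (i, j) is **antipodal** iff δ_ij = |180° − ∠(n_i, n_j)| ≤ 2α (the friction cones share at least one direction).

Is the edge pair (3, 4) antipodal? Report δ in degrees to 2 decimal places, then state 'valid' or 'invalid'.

δ = 144.17°, invalid

α = atan 0.75 = 36.87°;  2α = 73.74°
edge 3: e_3 = (-1.30, -2.43);  n_3 = (-0.8817, +0.4717)
edge 4: e_4 = (+0.29, -2.15);  n_4 = (-0.9910, -0.1337)
∠(n_3, n_4) = 35.83°
δ = |180° − 35.83°| = 144.17°
144.17° > 2α = 73.74°  →  invalid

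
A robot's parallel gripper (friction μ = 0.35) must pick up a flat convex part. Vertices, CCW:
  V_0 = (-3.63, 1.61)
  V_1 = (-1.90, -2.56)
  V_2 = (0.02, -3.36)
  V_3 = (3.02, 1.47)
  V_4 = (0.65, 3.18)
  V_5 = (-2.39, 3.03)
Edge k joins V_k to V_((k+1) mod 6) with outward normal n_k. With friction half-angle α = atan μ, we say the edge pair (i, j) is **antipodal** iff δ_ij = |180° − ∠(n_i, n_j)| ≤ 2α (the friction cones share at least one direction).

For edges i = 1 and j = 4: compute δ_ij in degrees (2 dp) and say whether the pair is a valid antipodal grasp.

α = atan 0.35 = 19.29°;  2α = 38.58°
edge 1: e_1 = (+1.92, -0.80);  n_1 = (-0.3846, -0.9231)
edge 4: e_4 = (-3.04, -0.15);  n_4 = (-0.0493, +0.9988)
∠(n_1, n_4) = 154.56°
δ = |180° − 154.56°| = 25.44°
25.44° ≤ 2α = 38.58°  →  valid

δ = 25.44°, valid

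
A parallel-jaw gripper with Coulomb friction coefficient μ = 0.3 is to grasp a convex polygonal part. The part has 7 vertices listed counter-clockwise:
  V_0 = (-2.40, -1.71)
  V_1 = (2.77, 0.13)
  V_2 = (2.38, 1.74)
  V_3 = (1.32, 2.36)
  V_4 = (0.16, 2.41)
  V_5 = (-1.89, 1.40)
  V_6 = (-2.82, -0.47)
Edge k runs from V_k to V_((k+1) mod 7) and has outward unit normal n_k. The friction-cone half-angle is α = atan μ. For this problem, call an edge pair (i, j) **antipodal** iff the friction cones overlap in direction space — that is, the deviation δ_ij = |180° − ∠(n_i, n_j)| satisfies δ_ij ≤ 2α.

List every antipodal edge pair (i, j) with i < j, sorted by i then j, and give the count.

count = 3; pairs: (0,3), (0,4), (1,6)

α = atan 0.3 = 16.70°;  2α = 33.40°
n_0 = (+0.3353, -0.9421)
n_1 = (+0.9719, +0.2354)
n_2 = (+0.5049, +0.8632)
n_3 = (+0.0431, +0.9991)
n_4 = (-0.4420, +0.8970)
n_5 = (-0.8954, +0.4453)
n_6 = (-0.9471, -0.3208)
  (0,1): δ = 95.97°  ·
  (0,2): δ = 49.91°  ·
  (0,3): δ = 22.06°  ✓
  (0,4): δ = 6.64°  ✓
  (0,5): δ = 43.97°  ·
  (0,6): δ = 89.12°  ·
  (1,2): δ = 133.94°  ·
  (1,3): δ = 106.08°  ·
  (1,4): δ = 77.39°  ·
  (1,5): δ = 40.06°  ·
  (1,6): δ = 5.09°  ✓
  (2,3): δ = 152.14°  ·
  (2,4): δ = 123.45°  ·
  (2,5): δ = 86.12°  ·
  (2,6): δ = 40.96°  ·
  (3,4): δ = 151.30°  ·
  (3,5): δ = 113.97°  ·
  (3,6): δ = 68.82°  ·
  (4,5): δ = 142.67°  ·
  (4,6): δ = 97.52°  ·
  (5,6): δ = 134.85°  ·
antipodal pairs: 3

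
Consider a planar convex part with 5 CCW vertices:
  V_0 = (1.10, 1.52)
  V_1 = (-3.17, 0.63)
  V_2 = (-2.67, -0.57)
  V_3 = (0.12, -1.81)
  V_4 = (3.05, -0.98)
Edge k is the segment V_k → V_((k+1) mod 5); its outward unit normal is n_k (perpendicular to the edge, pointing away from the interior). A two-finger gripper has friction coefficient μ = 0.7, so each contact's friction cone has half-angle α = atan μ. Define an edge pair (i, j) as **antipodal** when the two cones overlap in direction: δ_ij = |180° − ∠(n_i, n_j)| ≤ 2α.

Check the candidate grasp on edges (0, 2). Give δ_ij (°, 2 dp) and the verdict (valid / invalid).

α = atan 0.7 = 34.99°;  2α = 69.98°
edge 0: e_0 = (-4.27, -0.89);  n_0 = (-0.2040, +0.9790)
edge 2: e_2 = (+2.79, -1.24);  n_2 = (-0.4061, -0.9138)
∠(n_0, n_2) = 144.26°
δ = |180° − 144.26°| = 35.74°
35.74° ≤ 2α = 69.98°  →  valid

δ = 35.74°, valid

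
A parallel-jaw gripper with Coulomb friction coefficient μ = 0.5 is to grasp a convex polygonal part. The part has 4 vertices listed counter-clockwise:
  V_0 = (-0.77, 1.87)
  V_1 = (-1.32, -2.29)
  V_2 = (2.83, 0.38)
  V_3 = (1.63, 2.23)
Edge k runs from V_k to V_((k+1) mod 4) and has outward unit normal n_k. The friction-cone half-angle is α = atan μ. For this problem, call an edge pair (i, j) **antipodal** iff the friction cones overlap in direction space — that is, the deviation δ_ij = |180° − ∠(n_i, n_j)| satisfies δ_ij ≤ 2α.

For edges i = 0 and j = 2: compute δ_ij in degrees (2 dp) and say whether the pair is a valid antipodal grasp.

δ = 40.50°, valid

α = atan 0.5 = 26.57°;  2α = 53.13°
edge 0: e_0 = (-0.55, -4.16);  n_0 = (-0.9914, +0.1311)
edge 2: e_2 = (-1.20, +1.85);  n_2 = (+0.8390, +0.5442)
∠(n_0, n_2) = 139.50°
δ = |180° − 139.50°| = 40.50°
40.50° ≤ 2α = 53.13°  →  valid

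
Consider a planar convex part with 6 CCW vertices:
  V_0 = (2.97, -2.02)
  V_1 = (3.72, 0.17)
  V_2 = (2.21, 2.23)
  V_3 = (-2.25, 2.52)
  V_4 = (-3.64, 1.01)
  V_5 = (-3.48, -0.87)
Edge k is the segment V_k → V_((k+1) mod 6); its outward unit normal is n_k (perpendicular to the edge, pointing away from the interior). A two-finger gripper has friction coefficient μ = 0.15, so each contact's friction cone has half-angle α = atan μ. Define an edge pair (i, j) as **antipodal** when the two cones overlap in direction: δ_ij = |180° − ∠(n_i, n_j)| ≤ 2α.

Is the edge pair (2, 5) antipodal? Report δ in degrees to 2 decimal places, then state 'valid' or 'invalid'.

δ = 6.39°, valid

α = atan 0.15 = 8.53°;  2α = 17.06°
edge 2: e_2 = (-4.46, +0.29);  n_2 = (+0.0649, +0.9979)
edge 5: e_5 = (+6.45, -1.15);  n_5 = (-0.1755, -0.9845)
∠(n_2, n_5) = 173.61°
δ = |180° − 173.61°| = 6.39°
6.39° ≤ 2α = 17.06°  →  valid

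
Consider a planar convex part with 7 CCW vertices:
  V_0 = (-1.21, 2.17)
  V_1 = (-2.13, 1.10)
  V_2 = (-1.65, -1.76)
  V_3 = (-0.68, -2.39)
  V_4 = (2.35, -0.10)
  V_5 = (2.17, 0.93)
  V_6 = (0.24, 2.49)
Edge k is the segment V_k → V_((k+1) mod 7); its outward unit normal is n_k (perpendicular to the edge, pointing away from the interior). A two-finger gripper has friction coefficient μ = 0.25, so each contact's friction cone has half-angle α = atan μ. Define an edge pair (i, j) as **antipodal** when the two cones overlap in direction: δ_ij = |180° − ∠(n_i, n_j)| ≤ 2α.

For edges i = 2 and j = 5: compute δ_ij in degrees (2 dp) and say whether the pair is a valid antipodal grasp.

δ = 5.95°, valid

α = atan 0.25 = 14.04°;  2α = 28.07°
edge 2: e_2 = (+0.97, -0.63);  n_2 = (-0.5447, -0.8386)
edge 5: e_5 = (-1.93, +1.56);  n_5 = (+0.6286, +0.7777)
∠(n_2, n_5) = 174.05°
δ = |180° − 174.05°| = 5.95°
5.95° ≤ 2α = 28.07°  →  valid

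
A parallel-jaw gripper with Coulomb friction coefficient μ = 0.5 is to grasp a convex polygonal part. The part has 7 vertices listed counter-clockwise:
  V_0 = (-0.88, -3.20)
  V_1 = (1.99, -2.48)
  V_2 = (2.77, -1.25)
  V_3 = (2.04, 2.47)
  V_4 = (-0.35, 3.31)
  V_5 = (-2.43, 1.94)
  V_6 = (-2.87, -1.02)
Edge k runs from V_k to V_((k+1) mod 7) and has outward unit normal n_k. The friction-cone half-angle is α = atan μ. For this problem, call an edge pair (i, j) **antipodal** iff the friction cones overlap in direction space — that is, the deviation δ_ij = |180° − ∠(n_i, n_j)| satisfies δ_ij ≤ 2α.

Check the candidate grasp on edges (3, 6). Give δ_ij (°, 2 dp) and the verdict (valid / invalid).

α = atan 0.5 = 26.57°;  2α = 53.13°
edge 3: e_3 = (-2.39, +0.84);  n_3 = (+0.3316, +0.9434)
edge 6: e_6 = (+1.99, -2.18);  n_6 = (-0.7386, -0.6742)
∠(n_3, n_6) = 151.76°
δ = |180° − 151.76°| = 28.24°
28.24° ≤ 2α = 53.13°  →  valid

δ = 28.24°, valid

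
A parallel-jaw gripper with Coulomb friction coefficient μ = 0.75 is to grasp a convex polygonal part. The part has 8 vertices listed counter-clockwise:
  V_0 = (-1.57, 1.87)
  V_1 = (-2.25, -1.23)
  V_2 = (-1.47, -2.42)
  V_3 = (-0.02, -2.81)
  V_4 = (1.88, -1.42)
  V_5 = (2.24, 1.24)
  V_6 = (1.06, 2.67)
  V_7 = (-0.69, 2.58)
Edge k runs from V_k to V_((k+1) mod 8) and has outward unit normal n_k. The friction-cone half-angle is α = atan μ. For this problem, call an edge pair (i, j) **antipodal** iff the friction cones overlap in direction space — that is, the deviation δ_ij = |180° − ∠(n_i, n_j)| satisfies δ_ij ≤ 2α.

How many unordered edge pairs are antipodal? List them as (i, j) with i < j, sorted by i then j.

α = atan 0.75 = 36.87°;  2α = 73.74°
n_0 = (-0.9768, +0.2143)
n_1 = (-0.8364, -0.5482)
n_2 = (-0.2597, -0.9657)
n_3 = (+0.5904, -0.8071)
n_4 = (+0.9910, -0.1341)
n_5 = (+0.7713, +0.6365)
n_6 = (-0.0514, +0.9987)
n_7 = (-0.6279, +0.7783)
  (0,1): δ = 134.38°  ·
  (0,2): δ = 92.68°  ·
  (0,3): δ = 41.44°  ✓
  (0,4): δ = 4.66°  ✓
  (0,5): δ = 51.90°  ✓
  (0,6): δ = 105.32°  ·
  (0,7): δ = 141.27°  ·
  (1,2): δ = 138.30°  ·
  (1,3): δ = 87.05°  ·
  (1,4): δ = 40.95°  ✓
  (1,5): δ = 6.29°  ✓
  (1,6): δ = 59.70°  ✓
  (1,7): δ = 95.65°  ·
  (2,3): δ = 128.76°  ·
  (2,4): δ = 82.65°  ·
  (2,5): δ = 35.42°  ✓
  (2,6): δ = 18.00°  ✓
  (2,7): δ = 53.95°  ✓
  (3,4): δ = 133.90°  ·
  (3,5): δ = 86.66°  ·
  (3,6): δ = 33.24°  ✓
  (3,7): δ = 2.71°  ✓
  (4,5): δ = 132.76°  ·
  (4,6): δ = 79.35°  ·
  (4,7): δ = 43.40°  ✓
  (5,6): δ = 126.58°  ·
  (5,7): δ = 90.63°  ·
  (6,7): δ = 144.05°  ·
antipodal pairs: 12

count = 12; pairs: (0,3), (0,4), (0,5), (1,4), (1,5), (1,6), (2,5), (2,6), (2,7), (3,6), (3,7), (4,7)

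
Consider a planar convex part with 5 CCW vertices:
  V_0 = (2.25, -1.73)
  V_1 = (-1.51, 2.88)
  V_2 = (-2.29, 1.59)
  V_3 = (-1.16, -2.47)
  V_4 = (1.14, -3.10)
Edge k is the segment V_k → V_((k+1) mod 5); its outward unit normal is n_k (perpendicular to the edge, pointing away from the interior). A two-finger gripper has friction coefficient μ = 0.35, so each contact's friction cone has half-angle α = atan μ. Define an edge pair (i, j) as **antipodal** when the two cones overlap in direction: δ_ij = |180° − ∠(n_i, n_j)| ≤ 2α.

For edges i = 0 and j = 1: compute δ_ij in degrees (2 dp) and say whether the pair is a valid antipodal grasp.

δ = 70.36°, invalid

α = atan 0.35 = 19.29°;  2α = 38.58°
edge 0: e_0 = (-3.76, +4.61);  n_0 = (+0.7749, +0.6320)
edge 1: e_1 = (-0.78, -1.29);  n_1 = (-0.8557, +0.5174)
∠(n_0, n_1) = 109.64°
δ = |180° − 109.64°| = 70.36°
70.36° > 2α = 38.58°  →  invalid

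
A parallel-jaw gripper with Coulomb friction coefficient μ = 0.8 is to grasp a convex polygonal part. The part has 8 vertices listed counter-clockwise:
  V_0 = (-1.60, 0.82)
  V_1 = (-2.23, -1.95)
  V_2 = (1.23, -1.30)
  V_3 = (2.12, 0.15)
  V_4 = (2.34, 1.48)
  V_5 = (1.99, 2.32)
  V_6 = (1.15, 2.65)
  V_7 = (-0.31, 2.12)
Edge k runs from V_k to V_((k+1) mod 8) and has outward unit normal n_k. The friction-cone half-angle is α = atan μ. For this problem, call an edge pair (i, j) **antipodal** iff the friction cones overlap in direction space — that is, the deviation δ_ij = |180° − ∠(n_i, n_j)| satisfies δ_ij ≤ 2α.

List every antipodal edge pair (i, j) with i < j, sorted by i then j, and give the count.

α = atan 0.8 = 38.66°;  2α = 77.32°
n_0 = (-0.9751, +0.2218)
n_1 = (+0.1846, -0.9828)
n_2 = (+0.8523, -0.5231)
n_3 = (+0.9866, -0.1632)
n_4 = (+0.9231, +0.3846)
n_5 = (+0.3657, +0.9308)
n_6 = (-0.3412, +0.9400)
n_7 = (-0.7098, +0.7044)
  (0,1): δ = 66.55°  ✓
  (0,2): δ = 18.73°  ✓
  (0,3): δ = 3.42°  ✓
  (0,4): δ = 35.43°  ✓
  (0,5): δ = 81.37°  ·
  (0,6): δ = 122.76°  ·
  (0,7): δ = 148.03°  ·
  (1,2): δ = 132.18°  ·
  (1,3): δ = 110.03°  ·
  (1,4): δ = 78.02°  ·
  (1,5): δ = 32.09°  ✓
  (1,6): δ = 9.31°  ✓
  (1,7): δ = 34.58°  ✓
  (2,3): δ = 157.85°  ·
  (2,4): δ = 125.84°  ·
  (2,5): δ = 79.91°  ·
  (2,6): δ = 38.51°  ✓
  (2,7): δ = 13.24°  ✓
  (3,4): δ = 147.99°  ·
  (3,5): δ = 102.06°  ·
  (3,6): δ = 60.66°  ✓
  (3,7): δ = 35.39°  ✓
  (4,5): δ = 134.07°  ·
  (4,6): δ = 92.67°  ·
  (4,7): δ = 67.40°  ✓
  (5,6): δ = 138.60°  ·
  (5,7): δ = 113.33°  ·
  (6,7): δ = 154.73°  ·
antipodal pairs: 12

count = 12; pairs: (0,1), (0,2), (0,3), (0,4), (1,5), (1,6), (1,7), (2,6), (2,7), (3,6), (3,7), (4,7)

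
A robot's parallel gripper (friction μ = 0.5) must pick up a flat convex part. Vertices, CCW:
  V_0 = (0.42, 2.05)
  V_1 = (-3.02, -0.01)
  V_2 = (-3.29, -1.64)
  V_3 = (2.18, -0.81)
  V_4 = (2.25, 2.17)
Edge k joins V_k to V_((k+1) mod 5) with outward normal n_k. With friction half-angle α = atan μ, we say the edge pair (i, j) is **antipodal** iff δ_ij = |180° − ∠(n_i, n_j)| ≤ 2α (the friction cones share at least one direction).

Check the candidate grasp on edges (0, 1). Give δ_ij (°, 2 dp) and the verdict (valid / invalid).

δ = 130.32°, invalid

α = atan 0.5 = 26.57°;  2α = 53.13°
edge 0: e_0 = (-3.44, -2.06);  n_0 = (-0.5138, +0.8579)
edge 1: e_1 = (-0.27, -1.63);  n_1 = (-0.9866, +0.1634)
∠(n_0, n_1) = 49.68°
δ = |180° − 49.68°| = 130.32°
130.32° > 2α = 53.13°  →  invalid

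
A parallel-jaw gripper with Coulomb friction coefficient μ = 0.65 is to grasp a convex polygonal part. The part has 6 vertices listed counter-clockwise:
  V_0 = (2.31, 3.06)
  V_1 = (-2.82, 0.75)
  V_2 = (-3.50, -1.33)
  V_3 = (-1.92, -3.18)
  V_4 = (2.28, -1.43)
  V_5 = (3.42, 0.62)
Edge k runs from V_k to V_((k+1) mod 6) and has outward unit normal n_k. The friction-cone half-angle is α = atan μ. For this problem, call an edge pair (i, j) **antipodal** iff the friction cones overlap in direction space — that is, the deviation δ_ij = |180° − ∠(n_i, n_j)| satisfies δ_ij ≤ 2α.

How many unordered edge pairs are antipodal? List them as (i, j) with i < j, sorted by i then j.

α = atan 0.65 = 33.02°;  2α = 66.05°
n_0 = (-0.4106, +0.9118)
n_1 = (-0.9505, +0.3107)
n_2 = (-0.7604, -0.6494)
n_3 = (+0.3846, -0.9231)
n_4 = (+0.8740, -0.4860)
n_5 = (+0.9102, +0.4141)
  (0,1): δ = 132.35°  ·
  (0,2): δ = 73.74°  ·
  (0,3): δ = 1.62°  ✓
  (0,4): δ = 36.68°  ✓
  (0,5): δ = 90.22°  ·
  (1,2): δ = 121.40°  ·
  (1,3): δ = 49.28°  ✓
  (1,4): δ = 10.97°  ✓
  (1,5): δ = 42.57°  ✓
  (2,3): δ = 107.88°  ·
  (2,4): δ = 69.58°  ·
  (2,5): δ = 16.04°  ✓
  (3,4): δ = 141.70°  ·
  (3,5): δ = 88.16°  ·
  (4,5): δ = 126.46°  ·
antipodal pairs: 6

count = 6; pairs: (0,3), (0,4), (1,3), (1,4), (1,5), (2,5)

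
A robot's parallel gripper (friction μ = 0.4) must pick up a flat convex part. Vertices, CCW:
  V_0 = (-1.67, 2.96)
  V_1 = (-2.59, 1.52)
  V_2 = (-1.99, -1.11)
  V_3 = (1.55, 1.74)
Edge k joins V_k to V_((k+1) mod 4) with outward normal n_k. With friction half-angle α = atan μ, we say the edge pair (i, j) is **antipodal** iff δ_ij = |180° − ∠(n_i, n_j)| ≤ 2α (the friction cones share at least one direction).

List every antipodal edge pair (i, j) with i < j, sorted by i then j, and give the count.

count = 1; pairs: (0,2)

α = atan 0.4 = 21.80°;  2α = 43.60°
n_0 = (-0.8427, +0.5384)
n_1 = (-0.9750, -0.2224)
n_2 = (+0.6271, -0.7789)
n_3 = (+0.3543, +0.9351)
  (0,1): δ = 134.57°  ·
  (0,2): δ = 18.59°  ✓
  (0,3): δ = 101.82°  ·
  (1,2): δ = 64.01°  ·
  (1,3): δ = 56.40°  ·
  (2,3): δ = 59.59°  ·
antipodal pairs: 1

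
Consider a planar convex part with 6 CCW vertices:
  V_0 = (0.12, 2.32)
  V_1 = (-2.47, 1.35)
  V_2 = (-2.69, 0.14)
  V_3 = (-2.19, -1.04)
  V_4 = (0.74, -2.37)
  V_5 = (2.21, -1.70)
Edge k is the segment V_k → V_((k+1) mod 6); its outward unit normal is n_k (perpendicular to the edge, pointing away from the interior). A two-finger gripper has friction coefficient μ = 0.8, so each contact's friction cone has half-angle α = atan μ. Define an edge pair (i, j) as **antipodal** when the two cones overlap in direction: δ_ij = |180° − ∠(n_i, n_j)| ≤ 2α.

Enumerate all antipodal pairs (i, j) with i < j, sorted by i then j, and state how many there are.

α = atan 0.8 = 38.66°;  2α = 77.32°
n_0 = (-0.3507, +0.9365)
n_1 = (-0.9839, +0.1789)
n_2 = (-0.9208, -0.3901)
n_3 = (-0.4133, -0.9106)
n_4 = (+0.4147, -0.9099)
n_5 = (+0.8873, +0.4613)
  (0,1): δ = 120.84°  ·
  (0,2): δ = 87.57°  ·
  (0,3): δ = 44.95°  ✓
  (0,4): δ = 3.97°  ✓
  (0,5): δ = 96.94°  ·
  (1,2): δ = 146.73°  ·
  (1,3): δ = 104.11°  ·
  (1,4): δ = 55.19°  ✓
  (1,5): δ = 37.77°  ✓
  (2,3): δ = 137.38°  ·
  (2,4): δ = 88.46°  ·
  (2,5): δ = 4.51°  ✓
  (3,4): δ = 131.08°  ·
  (3,5): δ = 38.12°  ✓
  (4,5): δ = 87.03°  ·
antipodal pairs: 6

count = 6; pairs: (0,3), (0,4), (1,4), (1,5), (2,5), (3,5)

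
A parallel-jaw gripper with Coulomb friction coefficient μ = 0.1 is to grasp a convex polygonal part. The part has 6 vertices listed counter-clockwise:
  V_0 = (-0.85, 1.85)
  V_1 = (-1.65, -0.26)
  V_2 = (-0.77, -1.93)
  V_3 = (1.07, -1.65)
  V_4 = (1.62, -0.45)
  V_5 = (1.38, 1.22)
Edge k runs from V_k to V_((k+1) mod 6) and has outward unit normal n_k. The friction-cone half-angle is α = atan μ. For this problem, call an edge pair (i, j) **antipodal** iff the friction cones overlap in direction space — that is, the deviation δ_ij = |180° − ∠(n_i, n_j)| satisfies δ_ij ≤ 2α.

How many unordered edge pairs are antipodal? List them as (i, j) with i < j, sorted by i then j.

α = atan 0.1 = 5.71°;  2α = 11.42°
n_0 = (-0.9350, +0.3545)
n_1 = (-0.8847, -0.4662)
n_2 = (+0.1504, -0.9886)
n_3 = (+0.9091, -0.4167)
n_4 = (+0.9898, +0.1423)
n_5 = (+0.2719, +0.9623)
  (0,1): δ = 131.45°  ·
  (0,2): δ = 60.58°  ·
  (0,3): δ = 3.86°  ✓
  (0,4): δ = 28.94°  ·
  (0,5): δ = 94.99°  ·
  (1,2): δ = 109.13°  ·
  (1,3): δ = 52.41°  ·
  (1,4): δ = 19.61°  ·
  (1,5): δ = 46.44°  ·
  (2,3): δ = 123.28°  ·
  (2,4): δ = 90.47°  ·
  (2,5): δ = 24.43°  ·
  (3,4): δ = 147.20°  ·
  (3,5): δ = 81.15°  ·
  (4,5): δ = 113.95°  ·
antipodal pairs: 1

count = 1; pairs: (0,3)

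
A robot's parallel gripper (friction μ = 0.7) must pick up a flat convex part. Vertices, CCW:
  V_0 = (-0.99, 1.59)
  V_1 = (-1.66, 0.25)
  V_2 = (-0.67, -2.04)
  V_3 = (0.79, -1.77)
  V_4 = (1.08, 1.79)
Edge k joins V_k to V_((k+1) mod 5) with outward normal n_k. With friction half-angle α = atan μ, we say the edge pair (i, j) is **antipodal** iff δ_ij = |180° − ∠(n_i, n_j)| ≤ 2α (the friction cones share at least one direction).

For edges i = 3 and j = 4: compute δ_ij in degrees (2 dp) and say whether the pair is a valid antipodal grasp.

δ = 79.82°, invalid

α = atan 0.7 = 34.99°;  2α = 69.98°
edge 3: e_3 = (+0.29, +3.56);  n_3 = (+0.9967, -0.0812)
edge 4: e_4 = (-2.07, -0.20);  n_4 = (-0.0962, +0.9954)
∠(n_3, n_4) = 100.18°
δ = |180° − 100.18°| = 79.82°
79.82° > 2α = 69.98°  →  invalid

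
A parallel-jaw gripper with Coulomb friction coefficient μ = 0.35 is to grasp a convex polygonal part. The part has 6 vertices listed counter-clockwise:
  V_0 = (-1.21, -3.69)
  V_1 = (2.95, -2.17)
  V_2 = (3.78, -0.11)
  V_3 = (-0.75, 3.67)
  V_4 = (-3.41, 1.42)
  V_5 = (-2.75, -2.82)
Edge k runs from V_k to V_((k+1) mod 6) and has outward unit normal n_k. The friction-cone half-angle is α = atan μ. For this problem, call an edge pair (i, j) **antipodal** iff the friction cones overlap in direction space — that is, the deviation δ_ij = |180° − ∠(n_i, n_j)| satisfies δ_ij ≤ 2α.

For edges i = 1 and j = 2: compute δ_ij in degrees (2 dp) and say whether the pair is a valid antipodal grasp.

δ = 107.90°, invalid

α = atan 0.35 = 19.29°;  2α = 38.58°
edge 1: e_1 = (+0.83, +2.06);  n_1 = (+0.9275, -0.3737)
edge 2: e_2 = (-4.53, +3.78);  n_2 = (+0.6407, +0.7678)
∠(n_1, n_2) = 72.10°
δ = |180° − 72.10°| = 107.90°
107.90° > 2α = 38.58°  →  invalid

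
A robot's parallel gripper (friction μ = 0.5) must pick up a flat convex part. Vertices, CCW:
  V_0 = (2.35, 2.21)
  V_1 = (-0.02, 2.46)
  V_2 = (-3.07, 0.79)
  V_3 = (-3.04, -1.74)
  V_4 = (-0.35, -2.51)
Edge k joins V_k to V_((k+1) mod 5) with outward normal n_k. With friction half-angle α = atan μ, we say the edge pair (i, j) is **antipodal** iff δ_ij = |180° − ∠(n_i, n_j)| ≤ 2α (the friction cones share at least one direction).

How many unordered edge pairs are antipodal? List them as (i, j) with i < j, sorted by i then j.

count = 4; pairs: (0,3), (1,3), (1,4), (2,4)

α = atan 0.5 = 26.57°;  2α = 53.13°
n_0 = (+0.1049, +0.9945)
n_1 = (-0.4803, +0.8771)
n_2 = (-0.9999, -0.0119)
n_3 = (-0.2752, -0.9614)
n_4 = (+0.8680, -0.4965)
  (0,1): δ = 145.28°  ·
  (0,2): δ = 83.30°  ·
  (0,3): δ = 9.95°  ✓
  (0,4): δ = 66.25°  ·
  (1,2): δ = 118.02°  ·
  (1,3): δ = 44.68°  ✓
  (1,4): δ = 31.53°  ✓
  (2,3): δ = 106.65°  ·
  (2,4): δ = 30.45°  ✓
  (3,4): δ = 103.80°  ·
antipodal pairs: 4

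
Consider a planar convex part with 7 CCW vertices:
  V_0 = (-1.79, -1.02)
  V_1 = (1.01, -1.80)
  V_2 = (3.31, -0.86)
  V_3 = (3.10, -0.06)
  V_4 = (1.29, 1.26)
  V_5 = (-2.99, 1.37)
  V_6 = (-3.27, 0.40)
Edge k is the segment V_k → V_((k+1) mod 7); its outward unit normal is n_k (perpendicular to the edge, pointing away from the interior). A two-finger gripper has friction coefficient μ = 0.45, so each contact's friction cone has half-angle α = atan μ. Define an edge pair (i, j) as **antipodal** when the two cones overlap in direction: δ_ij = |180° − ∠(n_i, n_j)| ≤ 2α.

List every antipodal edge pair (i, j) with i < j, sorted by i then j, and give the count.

α = atan 0.45 = 24.23°;  2α = 48.46°
n_0 = (-0.2684, -0.9633)
n_1 = (+0.3783, -0.9257)
n_2 = (+0.9672, +0.2539)
n_3 = (+0.5892, +0.8080)
n_4 = (+0.0257, +0.9997)
n_5 = (-0.9608, +0.2773)
n_6 = (-0.6923, -0.7216)
  (0,1): δ = 142.20°  ·
  (0,2): δ = 59.73°  ·
  (0,3): δ = 20.54°  ✓
  (0,4): δ = 14.09°  ✓
  (0,5): δ = 89.47°  ·
  (0,6): δ = 151.75°  ·
  (1,2): δ = 97.52°  ·
  (1,3): δ = 58.33°  ·
  (1,4): δ = 23.70°  ✓
  (1,5): δ = 51.67°  ·
  (1,6): δ = 113.96°  ·
  (2,3): δ = 140.81°  ·
  (2,4): δ = 106.18°  ·
  (2,5): δ = 30.81°  ✓
  (2,6): δ = 31.48°  ✓
  (3,4): δ = 145.37°  ·
  (3,5): δ = 70.00°  ·
  (3,6): δ = 7.71°  ✓
  (4,5): δ = 104.63°  ·
  (4,6): δ = 42.34°  ✓
  (5,6): δ = 117.71°  ·
antipodal pairs: 7

count = 7; pairs: (0,3), (0,4), (1,4), (2,5), (2,6), (3,6), (4,6)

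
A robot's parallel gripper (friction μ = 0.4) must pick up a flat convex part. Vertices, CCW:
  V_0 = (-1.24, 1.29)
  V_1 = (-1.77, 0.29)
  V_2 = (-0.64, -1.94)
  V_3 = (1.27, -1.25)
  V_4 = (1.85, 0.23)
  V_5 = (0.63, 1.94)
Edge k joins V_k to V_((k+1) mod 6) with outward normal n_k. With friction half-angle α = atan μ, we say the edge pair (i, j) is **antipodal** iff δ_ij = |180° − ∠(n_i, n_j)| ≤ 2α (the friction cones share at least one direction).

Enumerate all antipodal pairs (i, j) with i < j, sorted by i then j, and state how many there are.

α = atan 0.4 = 21.80°;  2α = 43.60°
n_0 = (-0.8836, +0.4683)
n_1 = (-0.8920, -0.4520)
n_2 = (+0.3398, -0.9405)
n_3 = (+0.9311, -0.3649)
n_4 = (+0.8141, +0.5808)
n_5 = (-0.3283, +0.9446)
  (0,1): δ = 125.20°  ·
  (0,2): δ = 42.21°  ✓
  (0,3): δ = 6.52°  ✓
  (0,4): δ = 63.43°  ·
  (0,5): δ = 137.09°  ·
  (1,2): δ = 97.01°  ·
  (1,3): δ = 48.27°  ·
  (1,4): δ = 8.63°  ✓
  (1,5): δ = 82.29°  ·
  (2,3): δ = 131.26°  ·
  (2,4): δ = 74.36°  ·
  (2,5): δ = 0.70°  ✓
  (3,4): δ = 123.09°  ·
  (3,5): δ = 49.43°  ·
  (4,5): δ = 106.34°  ·
antipodal pairs: 4

count = 4; pairs: (0,2), (0,3), (1,4), (2,5)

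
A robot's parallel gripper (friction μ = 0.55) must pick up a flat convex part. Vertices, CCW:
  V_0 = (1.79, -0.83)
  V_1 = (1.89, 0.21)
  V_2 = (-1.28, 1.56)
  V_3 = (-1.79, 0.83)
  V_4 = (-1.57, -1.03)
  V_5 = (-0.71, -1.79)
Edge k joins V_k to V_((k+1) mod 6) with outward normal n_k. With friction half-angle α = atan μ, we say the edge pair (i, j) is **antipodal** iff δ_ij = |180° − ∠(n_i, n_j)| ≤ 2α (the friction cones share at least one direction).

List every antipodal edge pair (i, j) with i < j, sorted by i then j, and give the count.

count = 6; pairs: (0,2), (0,3), (0,4), (1,4), (1,5), (2,5)

α = atan 0.55 = 28.81°;  2α = 57.62°
n_0 = (+0.9954, -0.0957)
n_1 = (+0.3918, +0.9200)
n_2 = (-0.8198, +0.5727)
n_3 = (-0.9931, -0.1175)
n_4 = (-0.6622, -0.7493)
n_5 = (+0.3585, -0.9335)
  (0,1): δ = 107.58°  ·
  (0,2): δ = 29.45°  ✓
  (0,3): δ = 12.24°  ✓
  (0,4): δ = 54.02°  ✓
  (0,5): δ = 116.50°  ·
  (1,2): δ = 101.87°  ·
  (1,3): δ = 60.19°  ·
  (1,4): δ = 18.40°  ✓
  (1,5): δ = 44.07°  ✓
  (2,3): δ = 138.32°  ·
  (2,4): δ = 96.53°  ·
  (2,5): δ = 34.05°  ✓
  (3,4): δ = 138.21°  ·
  (3,5): δ = 75.74°  ·
  (4,5): δ = 117.53°  ·
antipodal pairs: 6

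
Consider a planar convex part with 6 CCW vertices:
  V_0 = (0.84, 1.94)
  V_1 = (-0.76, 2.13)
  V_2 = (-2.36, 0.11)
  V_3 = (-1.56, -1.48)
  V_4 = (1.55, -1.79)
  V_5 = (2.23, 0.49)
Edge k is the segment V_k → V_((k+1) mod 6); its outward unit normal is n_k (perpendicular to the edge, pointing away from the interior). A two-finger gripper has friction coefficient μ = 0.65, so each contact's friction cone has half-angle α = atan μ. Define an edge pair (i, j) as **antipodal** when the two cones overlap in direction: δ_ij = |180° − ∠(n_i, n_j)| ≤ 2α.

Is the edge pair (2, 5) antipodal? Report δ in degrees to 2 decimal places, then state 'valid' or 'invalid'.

α = atan 0.65 = 33.02°;  2α = 66.05°
edge 2: e_2 = (+0.80, -1.59);  n_2 = (-0.8933, -0.4495)
edge 5: e_5 = (-1.39, +1.45);  n_5 = (+0.7219, +0.6920)
∠(n_2, n_5) = 162.92°
δ = |180° − 162.92°| = 17.08°
17.08° ≤ 2α = 66.05°  →  valid

δ = 17.08°, valid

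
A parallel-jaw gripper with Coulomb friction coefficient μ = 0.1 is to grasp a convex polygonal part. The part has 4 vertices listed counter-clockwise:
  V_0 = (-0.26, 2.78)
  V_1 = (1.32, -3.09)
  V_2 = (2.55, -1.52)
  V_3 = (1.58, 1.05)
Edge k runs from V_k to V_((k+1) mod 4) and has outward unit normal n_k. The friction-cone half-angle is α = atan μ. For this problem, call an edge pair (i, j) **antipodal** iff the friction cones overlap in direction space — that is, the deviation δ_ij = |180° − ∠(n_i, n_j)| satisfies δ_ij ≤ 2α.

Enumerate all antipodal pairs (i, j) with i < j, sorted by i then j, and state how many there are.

α = atan 0.1 = 5.71°;  2α = 11.42°
n_0 = (-0.9656, -0.2599)
n_1 = (+0.7872, -0.6167)
n_2 = (+0.9356, +0.3531)
n_3 = (+0.6850, +0.7285)
  (0,1): δ = 53.14°  ·
  (0,2): δ = 5.61°  ✓
  (0,3): δ = 31.70°  ·
  (1,2): δ = 121.25°  ·
  (1,3): δ = 95.16°  ·
  (2,3): δ = 153.91°  ·
antipodal pairs: 1

count = 1; pairs: (0,2)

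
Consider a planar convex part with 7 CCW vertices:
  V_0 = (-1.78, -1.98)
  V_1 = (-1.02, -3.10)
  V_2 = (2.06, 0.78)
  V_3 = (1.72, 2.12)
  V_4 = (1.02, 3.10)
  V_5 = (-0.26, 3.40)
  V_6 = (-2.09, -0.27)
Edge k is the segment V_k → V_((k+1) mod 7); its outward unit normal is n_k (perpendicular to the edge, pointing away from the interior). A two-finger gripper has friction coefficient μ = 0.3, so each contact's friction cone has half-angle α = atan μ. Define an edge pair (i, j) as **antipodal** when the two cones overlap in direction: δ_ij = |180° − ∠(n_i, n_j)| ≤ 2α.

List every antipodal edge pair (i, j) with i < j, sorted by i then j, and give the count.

α = atan 0.3 = 16.70°;  2α = 33.40°
n_0 = (-0.8275, -0.5615)
n_1 = (+0.7832, -0.6217)
n_2 = (+0.9693, +0.2459)
n_3 = (+0.8137, +0.5812)
n_4 = (+0.2282, +0.9736)
n_5 = (-0.8949, +0.4462)
n_6 = (-0.9840, -0.1784)
  (0,1): δ = 72.60°  ·
  (0,2): δ = 19.92°  ✓
  (0,3): δ = 1.38°  ✓
  (0,4): δ = 42.65°  ·
  (0,5): δ = 119.34°  ·
  (0,6): δ = 156.12°  ·
  (1,2): δ = 127.32°  ·
  (1,3): δ = 106.02°  ·
  (1,4): δ = 64.75°  ·
  (1,5): δ = 11.94°  ✓
  (1,6): δ = 48.72°  ·
  (2,3): δ = 158.70°  ·
  (2,4): δ = 117.43°  ·
  (2,5): δ = 40.74°  ·
  (2,6): δ = 3.96°  ✓
  (3,4): δ = 138.73°  ·
  (3,5): δ = 62.04°  ·
  (3,6): δ = 25.26°  ✓
  (4,5): δ = 103.31°  ·
  (4,6): δ = 66.53°  ·
  (5,6): δ = 143.22°  ·
antipodal pairs: 5

count = 5; pairs: (0,2), (0,3), (1,5), (2,6), (3,6)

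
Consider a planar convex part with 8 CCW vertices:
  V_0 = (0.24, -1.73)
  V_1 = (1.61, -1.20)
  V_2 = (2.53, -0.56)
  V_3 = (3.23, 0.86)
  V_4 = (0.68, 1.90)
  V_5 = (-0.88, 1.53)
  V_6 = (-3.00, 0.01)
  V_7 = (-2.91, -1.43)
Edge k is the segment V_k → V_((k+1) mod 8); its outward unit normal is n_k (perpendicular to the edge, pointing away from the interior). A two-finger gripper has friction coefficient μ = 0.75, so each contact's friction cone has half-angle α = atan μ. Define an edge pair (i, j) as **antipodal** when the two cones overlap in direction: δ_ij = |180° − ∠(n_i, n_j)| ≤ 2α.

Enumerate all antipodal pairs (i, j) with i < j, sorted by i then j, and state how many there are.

α = atan 0.75 = 36.87°;  2α = 73.74°
n_0 = (+0.3608, -0.9326)
n_1 = (+0.5711, -0.8209)
n_2 = (+0.8969, -0.4422)
n_3 = (+0.3776, +0.9260)
n_4 = (-0.2308, +0.9730)
n_5 = (-0.5827, +0.8127)
n_6 = (-0.9981, -0.0624)
n_7 = (-0.0948, -0.9955)
  (0,1): δ = 166.33°  ·
  (0,2): δ = 137.39°  ·
  (0,3): δ = 43.34°  ✓
  (0,4): δ = 7.81°  ✓
  (0,5): δ = 14.49°  ✓
  (0,6): δ = 72.43°  ✓
  (0,7): δ = 153.41°  ·
  (1,2): δ = 151.07°  ·
  (1,3): δ = 57.01°  ✓
  (1,4): δ = 21.48°  ✓
  (1,5): δ = 0.82°  ✓
  (1,6): δ = 58.75°  ✓
  (1,7): δ = 139.74°  ·
  (2,3): δ = 85.95°  ·
  (2,4): δ = 50.42°  ✓
  (2,5): δ = 28.12°  ✓
  (2,6): δ = 29.82°  ✓
  (2,7): δ = 110.80°  ·
  (3,4): δ = 144.47°  ·
  (3,5): δ = 122.17°  ·
  (3,6): δ = 64.24°  ✓
  (3,7): δ = 16.75°  ✓
  (4,5): δ = 157.70°  ·
  (4,6): δ = 99.77°  ·
  (4,7): δ = 18.78°  ✓
  (5,6): δ = 122.06°  ·
  (5,7): δ = 41.08°  ✓
  (6,7): δ = 99.02°  ·
antipodal pairs: 15

count = 15; pairs: (0,3), (0,4), (0,5), (0,6), (1,3), (1,4), (1,5), (1,6), (2,4), (2,5), (2,6), (3,6), (3,7), (4,7), (5,7)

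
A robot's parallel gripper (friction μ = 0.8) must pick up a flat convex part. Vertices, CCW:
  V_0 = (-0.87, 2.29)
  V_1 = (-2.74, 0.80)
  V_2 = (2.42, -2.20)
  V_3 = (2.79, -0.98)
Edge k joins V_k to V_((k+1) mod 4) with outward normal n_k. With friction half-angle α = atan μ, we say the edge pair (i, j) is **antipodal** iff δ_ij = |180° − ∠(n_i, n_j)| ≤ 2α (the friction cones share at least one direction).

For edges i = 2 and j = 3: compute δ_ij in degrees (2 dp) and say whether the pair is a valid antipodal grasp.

δ = 114.91°, invalid

α = atan 0.8 = 38.66°;  2α = 77.32°
edge 2: e_2 = (+0.37, +1.22);  n_2 = (+0.9570, -0.2902)
edge 3: e_3 = (-3.66, +3.27);  n_3 = (+0.6663, +0.7457)
∠(n_2, n_3) = 65.09°
δ = |180° − 65.09°| = 114.91°
114.91° > 2α = 77.32°  →  invalid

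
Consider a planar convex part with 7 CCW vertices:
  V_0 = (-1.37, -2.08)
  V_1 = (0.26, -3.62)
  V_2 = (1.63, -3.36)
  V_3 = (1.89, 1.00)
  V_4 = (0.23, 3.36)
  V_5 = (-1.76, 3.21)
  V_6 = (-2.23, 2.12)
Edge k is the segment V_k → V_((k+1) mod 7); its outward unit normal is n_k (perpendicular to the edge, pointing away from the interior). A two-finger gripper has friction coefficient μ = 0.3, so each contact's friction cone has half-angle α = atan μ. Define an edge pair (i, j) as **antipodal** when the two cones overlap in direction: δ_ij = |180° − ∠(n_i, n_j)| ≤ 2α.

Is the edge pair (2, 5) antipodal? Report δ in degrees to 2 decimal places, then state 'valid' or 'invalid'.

δ = 19.91°, valid

α = atan 0.3 = 16.70°;  2α = 33.40°
edge 2: e_2 = (+0.26, +4.36);  n_2 = (+0.9982, -0.0595)
edge 5: e_5 = (-0.47, -1.09);  n_5 = (-0.9183, +0.3960)
∠(n_2, n_5) = 160.09°
δ = |180° − 160.09°| = 19.91°
19.91° ≤ 2α = 33.40°  →  valid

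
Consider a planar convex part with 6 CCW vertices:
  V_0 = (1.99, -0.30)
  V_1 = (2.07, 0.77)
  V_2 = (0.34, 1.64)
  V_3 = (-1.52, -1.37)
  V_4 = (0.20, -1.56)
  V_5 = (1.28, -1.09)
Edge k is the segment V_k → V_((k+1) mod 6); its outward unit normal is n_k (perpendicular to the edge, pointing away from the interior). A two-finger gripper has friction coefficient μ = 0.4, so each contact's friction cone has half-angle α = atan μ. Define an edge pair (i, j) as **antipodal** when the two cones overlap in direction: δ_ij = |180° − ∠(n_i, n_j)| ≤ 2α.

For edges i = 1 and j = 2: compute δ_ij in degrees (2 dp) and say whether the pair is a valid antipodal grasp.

α = atan 0.4 = 21.80°;  2α = 43.60°
edge 1: e_1 = (-1.73, +0.87);  n_1 = (+0.4493, +0.8934)
edge 2: e_2 = (-1.86, -3.01);  n_2 = (-0.8507, +0.5257)
∠(n_1, n_2) = 84.98°
δ = |180° − 84.98°| = 95.02°
95.02° > 2α = 43.60°  →  invalid

δ = 95.02°, invalid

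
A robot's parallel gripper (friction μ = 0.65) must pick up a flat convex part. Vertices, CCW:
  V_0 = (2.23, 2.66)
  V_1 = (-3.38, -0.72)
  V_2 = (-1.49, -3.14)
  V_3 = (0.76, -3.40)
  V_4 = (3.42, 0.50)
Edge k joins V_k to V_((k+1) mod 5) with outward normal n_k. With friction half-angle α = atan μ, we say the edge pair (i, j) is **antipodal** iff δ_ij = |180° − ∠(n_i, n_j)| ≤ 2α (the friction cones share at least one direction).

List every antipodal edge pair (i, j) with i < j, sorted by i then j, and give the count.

count = 4; pairs: (0,2), (0,3), (1,4), (2,4)

α = atan 0.65 = 33.02°;  2α = 66.05°
n_0 = (-0.5161, +0.8565)
n_1 = (-0.7881, -0.6155)
n_2 = (-0.1148, -0.9934)
n_3 = (+0.8261, -0.5635)
n_4 = (+0.8759, +0.4825)
  (0,1): δ = 83.08°  ·
  (0,2): δ = 37.66°  ✓
  (0,3): δ = 24.64°  ✓
  (0,4): δ = 87.78°  ·
  (1,2): δ = 134.58°  ·
  (1,3): δ = 72.29°  ·
  (1,4): δ = 9.14°  ✓
  (2,3): δ = 117.70°  ·
  (2,4): δ = 54.56°  ✓
  (3,4): δ = 116.85°  ·
antipodal pairs: 4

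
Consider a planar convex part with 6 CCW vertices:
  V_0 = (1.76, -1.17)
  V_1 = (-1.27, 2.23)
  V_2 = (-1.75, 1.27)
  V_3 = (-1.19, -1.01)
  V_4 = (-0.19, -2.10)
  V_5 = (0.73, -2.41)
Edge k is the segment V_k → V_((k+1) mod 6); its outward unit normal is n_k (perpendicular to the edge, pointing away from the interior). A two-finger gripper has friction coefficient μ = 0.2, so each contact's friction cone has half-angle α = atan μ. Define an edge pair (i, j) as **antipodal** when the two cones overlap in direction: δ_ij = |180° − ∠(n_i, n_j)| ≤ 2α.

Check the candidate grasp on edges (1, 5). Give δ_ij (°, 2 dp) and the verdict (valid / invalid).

δ = 13.15°, valid

α = atan 0.2 = 11.31°;  2α = 22.62°
edge 1: e_1 = (-0.48, -0.96);  n_1 = (-0.8944, +0.4472)
edge 5: e_5 = (+1.03, +1.24);  n_5 = (+0.7692, -0.6390)
∠(n_1, n_5) = 166.85°
δ = |180° − 166.85°| = 13.15°
13.15° ≤ 2α = 22.62°  →  valid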